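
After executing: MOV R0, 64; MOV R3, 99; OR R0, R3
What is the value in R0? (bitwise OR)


Register state trace:
  MOV R0, 64  → R0 = 64 (0b01000000)
  MOV R3, 99  → R3 = 99 (0b01100011)
  OR R0, R3   → R0 = 64 OR 99 = 99 (0b01100011)
Final: R0 = 99

99


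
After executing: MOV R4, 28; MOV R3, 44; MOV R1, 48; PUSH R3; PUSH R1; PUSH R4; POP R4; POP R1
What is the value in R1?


Stack trace (top is rightmost):
  MOV R4, 28  → R4 = 28
  MOV R3, 44  → R3 = 44
  MOV R1, 48  → R1 = 48
  PUSH R3  → stack: [44]
  PUSH R1  → stack: [44, 48]
  PUSH R4  → stack: [44, 48, 28]
  POP R4  → R4 = 28, stack: [44, 48]
  POP R1  → R1 = 48, stack: [44]
Final: R1 = 48

48


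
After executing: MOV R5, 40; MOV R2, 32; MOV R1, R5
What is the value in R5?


Register state trace:
  MOV R5, 40  → R5 = 40
  MOV R2, 32  → R2 = 32
  MOV R1, R5  → R1 = 40
Final: R5 = 40

40


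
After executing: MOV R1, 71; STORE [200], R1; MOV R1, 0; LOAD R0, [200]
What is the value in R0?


Register and memory trace:
  MOV R1, 71  → R1 = 71
  STORE [200], R1  → mem[200] = 71
  MOV R1, 0  → R1 = 0
  LOAD R0, [200]  → R0 = mem[200] = 71
Final: R0 = 71

71


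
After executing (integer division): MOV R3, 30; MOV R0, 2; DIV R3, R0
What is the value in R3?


Register state trace:
  MOV R3, 30  → R3 = 30
  MOV R0, 2  → R0 = 2
  DIV R3, R0  → R3 = 30 // 2 = 15
Final: R3 = 15

15


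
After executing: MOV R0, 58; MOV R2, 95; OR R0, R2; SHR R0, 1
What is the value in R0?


Register state trace:
  MOV R0, 58  → R0 = 58 (0b00111010)
  MOV R2, 95  → R2 = 95 (0b01011111)
  OR R0, R2  → R0 = 58 OR 95 = 127 (0b01111111)
  SHR R0, 1  → R0 = 127 >> 1 = 63
Final: R0 = 63

63


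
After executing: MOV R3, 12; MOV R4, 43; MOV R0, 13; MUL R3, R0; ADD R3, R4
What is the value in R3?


Register state trace:
  MOV R3, 12  → R3 = 12
  MOV R4, 43  → R4 = 43
  MOV R0, 13  → R0 = 13
  MUL R3, R0  → R3 = 12 * 13 = 156
  ADD R3, R4  → R3 = 156 + 43 = 199
Final: R3 = 199

199


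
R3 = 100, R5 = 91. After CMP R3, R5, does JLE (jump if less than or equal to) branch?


Trace:
  R3 = 100, R5 = 91
  CMP R3, R5  → compares 100 vs 91
  JLE checks: is 100 less than or equal to 91?
  100 > 91, so condition is false
Branch taken: No

No


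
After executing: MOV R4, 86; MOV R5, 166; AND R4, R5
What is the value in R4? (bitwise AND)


Register state trace:
  MOV R4, 86  → R4 = 86 (0b01010110)
  MOV R5, 166  → R5 = 166 (0b10100110)
  AND R4, R5  → R4 = 86 AND 166 = 6 (0b00000110)
Final: R4 = 6

6


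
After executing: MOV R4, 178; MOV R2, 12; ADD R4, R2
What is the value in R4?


Register state trace:
  MOV R4, 178  → R4 = 178
  MOV R2, 12  → R2 = 12
  ADD R4, R2  → R4 = 178 + 12 = 190
Final: R4 = 190

190


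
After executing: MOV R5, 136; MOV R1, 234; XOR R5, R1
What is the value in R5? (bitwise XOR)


Register state trace:
  MOV R5, 136  → R5 = 136 (0b10001000)
  MOV R1, 234  → R1 = 234 (0b11101010)
  XOR R5, R1  → R5 = 136 XOR 234 = 98 (0b01100010)
Final: R5 = 98

98


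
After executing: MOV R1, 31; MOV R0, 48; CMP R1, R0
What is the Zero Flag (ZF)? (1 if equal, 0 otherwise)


Register state trace:
  MOV R1, 31  → R1 = 31
  MOV R0, 48  → R0 = 48
  CMP R1, R0  → computes 31 - 48 = -17
  Result is nonzero, so values are not equal
ZF = 0

0


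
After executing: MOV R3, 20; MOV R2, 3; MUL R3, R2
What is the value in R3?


Register state trace:
  MOV R3, 20  → R3 = 20
  MOV R2, 3  → R2 = 3
  MUL R3, R2  → R3 = 20 * 3 = 60
Final: R3 = 60

60


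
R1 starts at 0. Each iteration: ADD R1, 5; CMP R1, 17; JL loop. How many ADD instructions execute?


Loop trace (R1 starts at 0, target 17, step 5):
  ADD #1: R1 = 0 + 5 = 5  → 5 < 17, loop
  ADD #2: R1 = 5 + 5 = 10  → 10 < 17, loop
  ADD #3: R1 = 10 + 5 = 15  → 15 < 17, loop
  ADD #4: R1 = 15 + 5 = 20  → 20 >= 17, exit
Total ADD instructions: 4

4


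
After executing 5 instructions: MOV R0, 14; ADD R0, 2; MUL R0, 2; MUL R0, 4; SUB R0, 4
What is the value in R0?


Register state trace:
  MOV R0, 14  → R0 = 14
  ADD R0, 2  → R0 = 14 + 2 = 16
  MUL R0, 2  → R0 = 16 * 2 = 32
  MUL R0, 4  → R0 = 32 * 4 = 128
  SUB R0, 4  → R0 = 128 - 4 = 124
Final: R0 = 124

124


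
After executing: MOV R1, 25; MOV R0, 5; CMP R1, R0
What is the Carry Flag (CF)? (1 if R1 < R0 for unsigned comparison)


Register state trace:
  MOV R1, 25  → R1 = 25
  MOV R0, 5  → R0 = 5
  CMP R1, R0  → unsigned 25 - 5: no borrow
  25 >= 5, so CF = 0
CF = 0

0


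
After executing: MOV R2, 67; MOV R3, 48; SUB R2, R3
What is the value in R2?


Register state trace:
  MOV R2, 67  → R2 = 67
  MOV R3, 48  → R3 = 48
  SUB R2, R3  → R2 = 67 - 48 = 19
Final: R2 = 19

19


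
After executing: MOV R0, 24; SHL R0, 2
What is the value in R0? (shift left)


Register state trace:
  MOV R0, 24  → R0 = 24
  SHL R0, 2  → R0 = 24 << 2 = 24 * 2^2 = 96
Final: R0 = 96

96


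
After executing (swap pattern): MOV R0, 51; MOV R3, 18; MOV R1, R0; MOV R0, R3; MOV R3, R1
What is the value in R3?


Register state trace (swap pattern):
  MOV R0, 51  → R0 = 51
  MOV R3, 18  → R3 = 18
  MOV R1, R0  → R1 = 51  (save R0)
  MOV R0, R3  → R0 = 18  (R0 gets R3's value)
  MOV R3, R1  → R3 = 51  (R3 gets saved value)
Final: R3 = 51

51


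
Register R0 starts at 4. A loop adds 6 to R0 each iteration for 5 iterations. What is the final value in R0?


Starting value: R0 = 4
  Iter 1: R0 = 4 + 6 = 10
  Iter 2: R0 = 10 + 6 = 16
  Iter 3: R0 = 16 + 6 = 22
  Iter 4: R0 = 22 + 6 = 28
  Iter 5: R0 = 28 + 6 = 34
Final: R0 = 34

34


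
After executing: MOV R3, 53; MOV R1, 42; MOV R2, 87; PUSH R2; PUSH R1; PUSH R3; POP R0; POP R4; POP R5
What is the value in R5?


Stack trace (top is rightmost):
  MOV R3, 53  → R3 = 53
  MOV R1, 42  → R1 = 42
  MOV R2, 87  → R2 = 87
  PUSH R2  → stack: [87]
  PUSH R1  → stack: [87, 42]
  PUSH R3  → stack: [87, 42, 53]
  POP R0  → R0 = 53, stack: [87, 42]
  POP R4  → R4 = 42, stack: [87]
  POP R5  → R5 = 87, stack: []
Final: R5 = 87

87


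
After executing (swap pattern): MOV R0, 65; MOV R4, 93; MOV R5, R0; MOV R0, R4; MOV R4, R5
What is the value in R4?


Register state trace (swap pattern):
  MOV R0, 65  → R0 = 65
  MOV R4, 93  → R4 = 93
  MOV R5, R0  → R5 = 65  (save R0)
  MOV R0, R4  → R0 = 93  (R0 gets R4's value)
  MOV R4, R5  → R4 = 65  (R4 gets saved value)
Final: R4 = 65

65


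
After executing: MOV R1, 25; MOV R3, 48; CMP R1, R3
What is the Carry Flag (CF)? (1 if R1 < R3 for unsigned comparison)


Register state trace:
  MOV R1, 25  → R1 = 25
  MOV R3, 48  → R3 = 48
  CMP R1, R3  → unsigned 25 - 48: borrow occurs
  25 < 48, so CF = 1
CF = 1

1


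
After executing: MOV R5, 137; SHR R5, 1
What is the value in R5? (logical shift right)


Register state trace:
  MOV R5, 137  → R5 = 137
  SHR R5, 1  → R5 = 137 >> 1 = 137 // 2^1 = 68
Final: R5 = 68

68


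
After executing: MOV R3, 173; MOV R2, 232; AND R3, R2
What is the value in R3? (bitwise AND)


Register state trace:
  MOV R3, 173  → R3 = 173 (0b10101101)
  MOV R2, 232  → R2 = 232 (0b11101000)
  AND R3, R2  → R3 = 173 AND 232 = 168 (0b10101000)
Final: R3 = 168

168


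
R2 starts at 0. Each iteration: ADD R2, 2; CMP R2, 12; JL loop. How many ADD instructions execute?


Loop trace (R2 starts at 0, target 12, step 2):
  ADD #1: R2 = 0 + 2 = 2  → 2 < 12, loop
  ADD #2: R2 = 2 + 2 = 4  → 4 < 12, loop
  ADD #3: R2 = 4 + 2 = 6  → 6 < 12, loop
  ADD #4: R2 = 6 + 2 = 8  → 8 < 12, loop
  ADD #5: R2 = 8 + 2 = 10  → 10 < 12, loop
  ADD #6: R2 = 10 + 2 = 12  → 12 >= 12, exit
Total ADD instructions: 6

6


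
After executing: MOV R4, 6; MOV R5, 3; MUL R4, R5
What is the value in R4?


Register state trace:
  MOV R4, 6  → R4 = 6
  MOV R5, 3  → R5 = 3
  MUL R4, R5  → R4 = 6 * 3 = 18
Final: R4 = 18

18


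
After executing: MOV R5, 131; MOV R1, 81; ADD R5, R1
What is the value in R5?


Register state trace:
  MOV R5, 131  → R5 = 131
  MOV R1, 81  → R1 = 81
  ADD R5, R1  → R5 = 131 + 81 = 212
Final: R5 = 212

212


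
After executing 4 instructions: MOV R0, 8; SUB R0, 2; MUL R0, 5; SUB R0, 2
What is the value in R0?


Register state trace:
  MOV R0, 8  → R0 = 8
  SUB R0, 2  → R0 = 8 - 2 = 6
  MUL R0, 5  → R0 = 6 * 5 = 30
  SUB R0, 2  → R0 = 30 - 2 = 28
Final: R0 = 28

28


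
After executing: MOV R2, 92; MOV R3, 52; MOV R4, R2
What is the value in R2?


Register state trace:
  MOV R2, 92  → R2 = 92
  MOV R3, 52  → R3 = 52
  MOV R4, R2  → R4 = 92
Final: R2 = 92

92


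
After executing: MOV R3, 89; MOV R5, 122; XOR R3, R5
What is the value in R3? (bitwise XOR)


Register state trace:
  MOV R3, 89  → R3 = 89 (0b01011001)
  MOV R5, 122  → R5 = 122 (0b01111010)
  XOR R3, R5  → R3 = 89 XOR 122 = 35 (0b00100011)
Final: R3 = 35

35


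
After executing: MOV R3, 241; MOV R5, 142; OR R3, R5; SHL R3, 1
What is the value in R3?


Register state trace:
  MOV R3, 241  → R3 = 241 (0b11110001)
  MOV R5, 142  → R5 = 142 (0b10001110)
  OR R3, R5  → R3 = 241 OR 142 = 255 (0b11111111)
  SHL R3, 1  → R3 = 255 << 1 = 510
Final: R3 = 510

510


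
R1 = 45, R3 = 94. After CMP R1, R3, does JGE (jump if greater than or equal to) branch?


Trace:
  R1 = 45, R3 = 94
  CMP R1, R3  → compares 45 vs 94
  JGE checks: is 45 greater than or equal to 94?
  45 < 94, so condition is false
Branch taken: No

No


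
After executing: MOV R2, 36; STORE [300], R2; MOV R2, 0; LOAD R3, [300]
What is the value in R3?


Register and memory trace:
  MOV R2, 36  → R2 = 36
  STORE [300], R2  → mem[300] = 36
  MOV R2, 0  → R2 = 0
  LOAD R3, [300]  → R3 = mem[300] = 36
Final: R3 = 36

36


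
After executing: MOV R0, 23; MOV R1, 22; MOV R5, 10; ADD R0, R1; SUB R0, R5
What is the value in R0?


Register state trace:
  MOV R0, 23  → R0 = 23
  MOV R1, 22  → R1 = 22
  MOV R5, 10  → R5 = 10
  ADD R0, R1  → R0 = 23 + 22 = 45
  SUB R0, R5  → R0 = 45 - 10 = 35
Final: R0 = 35

35


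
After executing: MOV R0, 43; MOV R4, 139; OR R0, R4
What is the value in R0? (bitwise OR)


Register state trace:
  MOV R0, 43  → R0 = 43 (0b00101011)
  MOV R4, 139  → R4 = 139 (0b10001011)
  OR R0, R4   → R0 = 43 OR 139 = 171 (0b10101011)
Final: R0 = 171

171


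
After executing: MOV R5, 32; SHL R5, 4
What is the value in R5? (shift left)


Register state trace:
  MOV R5, 32  → R5 = 32
  SHL R5, 4  → R5 = 32 << 4 = 32 * 2^4 = 512
Final: R5 = 512

512


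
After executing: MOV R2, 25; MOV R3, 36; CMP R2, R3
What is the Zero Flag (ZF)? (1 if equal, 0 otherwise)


Register state trace:
  MOV R2, 25  → R2 = 25
  MOV R3, 36  → R3 = 36
  CMP R2, R3  → computes 25 - 36 = -11
  Result is nonzero, so values are not equal
ZF = 0

0


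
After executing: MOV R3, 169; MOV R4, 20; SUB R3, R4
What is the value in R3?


Register state trace:
  MOV R3, 169  → R3 = 169
  MOV R4, 20  → R4 = 20
  SUB R3, R4  → R3 = 169 - 20 = 149
Final: R3 = 149

149


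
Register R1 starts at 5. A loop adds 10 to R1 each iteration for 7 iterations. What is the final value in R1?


Starting value: R1 = 5
  Iter 1: R1 = 5 + 10 = 15
  Iter 2: R1 = 15 + 10 = 25
  Iter 3: R1 = 25 + 10 = 35
  Iter 4: R1 = 35 + 10 = 45
  Iter 5: R1 = 45 + 10 = 55
  Iter 6: R1 = 55 + 10 = 65
  Iter 7: R1 = 65 + 10 = 75
Final: R1 = 75

75


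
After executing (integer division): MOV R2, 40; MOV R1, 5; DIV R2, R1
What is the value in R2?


Register state trace:
  MOV R2, 40  → R2 = 40
  MOV R1, 5  → R1 = 5
  DIV R2, R1  → R2 = 40 // 5 = 8
Final: R2 = 8

8


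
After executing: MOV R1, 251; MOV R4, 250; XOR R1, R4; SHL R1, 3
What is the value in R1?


Register state trace:
  MOV R1, 251  → R1 = 251 (0b11111011)
  MOV R4, 250  → R4 = 250 (0b11111010)
  XOR R1, R4  → R1 = 251 XOR 250 = 1 (0b00000001)
  SHL R1, 3  → R1 = 1 << 3 = 8
Final: R1 = 8

8


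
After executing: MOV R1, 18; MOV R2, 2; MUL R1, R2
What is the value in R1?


Register state trace:
  MOV R1, 18  → R1 = 18
  MOV R2, 2  → R2 = 2
  MUL R1, R2  → R1 = 18 * 2 = 36
Final: R1 = 36

36


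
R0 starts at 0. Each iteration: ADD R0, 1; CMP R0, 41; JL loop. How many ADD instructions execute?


Loop trace (R0 starts at 0, target 41, step 1):
  ADD #1: R0 = 0 + 1 = 1  → 1 < 41, loop
  ADD #2: R0 = 1 + 1 = 2  → 2 < 41, loop
  ADD #3: R0 = 2 + 1 = 3  → 3 < 41, loop
  ADD #4: R0 = 3 + 1 = 4  → 4 < 41, loop
  ADD #5: R0 = 4 + 1 = 5  → 5 < 41, loop
  ADD #6: R0 = 5 + 1 = 6  → 6 < 41, loop
  ADD #7: R0 = 6 + 1 = 7  → 7 < 41, loop
  ADD #8: R0 = 7 + 1 = 8  → 8 < 41, loop
  ADD #9: R0 = 8 + 1 = 9  → 9 < 41, loop
  ADD #10: R0 = 9 + 1 = 10  → 10 < 41, loop
  ADD #11: R0 = 10 + 1 = 11  → 11 < 41, loop
  ADD #12: R0 = 11 + 1 = 12  → 12 < 41, loop
  ADD #13: R0 = 12 + 1 = 13  → 13 < 41, loop
  ADD #14: R0 = 13 + 1 = 14  → 14 < 41, loop
  ADD #15: R0 = 14 + 1 = 15  → 15 < 41, loop
  ADD #16: R0 = 15 + 1 = 16  → 16 < 41, loop
  ADD #17: R0 = 16 + 1 = 17  → 17 < 41, loop
  ADD #18: R0 = 17 + 1 = 18  → 18 < 41, loop
  ADD #19: R0 = 18 + 1 = 19  → 19 < 41, loop
  ADD #20: R0 = 19 + 1 = 20  → 20 < 41, loop
  ADD #21: R0 = 20 + 1 = 21  → 21 < 41, loop
  ADD #22: R0 = 21 + 1 = 22  → 22 < 41, loop
  ADD #23: R0 = 22 + 1 = 23  → 23 < 41, loop
  ADD #24: R0 = 23 + 1 = 24  → 24 < 41, loop
  ADD #25: R0 = 24 + 1 = 25  → 25 < 41, loop
  ADD #26: R0 = 25 + 1 = 26  → 26 < 41, loop
  ADD #27: R0 = 26 + 1 = 27  → 27 < 41, loop
  ADD #28: R0 = 27 + 1 = 28  → 28 < 41, loop
  ADD #29: R0 = 28 + 1 = 29  → 29 < 41, loop
  ADD #30: R0 = 29 + 1 = 30  → 30 < 41, loop
  ADD #31: R0 = 30 + 1 = 31  → 31 < 41, loop
  ADD #32: R0 = 31 + 1 = 32  → 32 < 41, loop
  ADD #33: R0 = 32 + 1 = 33  → 33 < 41, loop
  ADD #34: R0 = 33 + 1 = 34  → 34 < 41, loop
  ADD #35: R0 = 34 + 1 = 35  → 35 < 41, loop
  ADD #36: R0 = 35 + 1 = 36  → 36 < 41, loop
  ADD #37: R0 = 36 + 1 = 37  → 37 < 41, loop
  ADD #38: R0 = 37 + 1 = 38  → 38 < 41, loop
  ADD #39: R0 = 38 + 1 = 39  → 39 < 41, loop
  ADD #40: R0 = 39 + 1 = 40  → 40 < 41, loop
  ADD #41: R0 = 40 + 1 = 41  → 41 >= 41, exit
Total ADD instructions: 41

41


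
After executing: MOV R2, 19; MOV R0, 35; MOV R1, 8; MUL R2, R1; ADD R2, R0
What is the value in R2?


Register state trace:
  MOV R2, 19  → R2 = 19
  MOV R0, 35  → R0 = 35
  MOV R1, 8  → R1 = 8
  MUL R2, R1  → R2 = 19 * 8 = 152
  ADD R2, R0  → R2 = 152 + 35 = 187
Final: R2 = 187

187


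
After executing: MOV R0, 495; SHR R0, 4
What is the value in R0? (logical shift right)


Register state trace:
  MOV R0, 495  → R0 = 495
  SHR R0, 4  → R0 = 495 >> 4 = 495 // 2^4 = 30
Final: R0 = 30

30


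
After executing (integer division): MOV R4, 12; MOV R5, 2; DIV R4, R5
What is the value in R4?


Register state trace:
  MOV R4, 12  → R4 = 12
  MOV R5, 2  → R5 = 2
  DIV R4, R5  → R4 = 12 // 2 = 6
Final: R4 = 6

6


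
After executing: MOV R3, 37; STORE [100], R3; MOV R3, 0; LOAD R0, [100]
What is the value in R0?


Register and memory trace:
  MOV R3, 37  → R3 = 37
  STORE [100], R3  → mem[100] = 37
  MOV R3, 0  → R3 = 0
  LOAD R0, [100]  → R0 = mem[100] = 37
Final: R0 = 37

37


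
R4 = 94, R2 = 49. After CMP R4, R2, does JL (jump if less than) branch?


Trace:
  R4 = 94, R2 = 49
  CMP R4, R2  → compares 94 vs 49
  JL checks: is 94 less than 49?
  94 > 49, so condition is false
Branch taken: No

No


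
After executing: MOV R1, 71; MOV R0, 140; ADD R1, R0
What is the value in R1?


Register state trace:
  MOV R1, 71  → R1 = 71
  MOV R0, 140  → R0 = 140
  ADD R1, R0  → R1 = 71 + 140 = 211
Final: R1 = 211

211


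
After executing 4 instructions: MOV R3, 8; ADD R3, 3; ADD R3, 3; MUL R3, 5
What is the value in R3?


Register state trace:
  MOV R3, 8  → R3 = 8
  ADD R3, 3  → R3 = 8 + 3 = 11
  ADD R3, 3  → R3 = 11 + 3 = 14
  MUL R3, 5  → R3 = 14 * 5 = 70
Final: R3 = 70

70


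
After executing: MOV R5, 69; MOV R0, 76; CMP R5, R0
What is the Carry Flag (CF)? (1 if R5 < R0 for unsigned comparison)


Register state trace:
  MOV R5, 69  → R5 = 69
  MOV R0, 76  → R0 = 76
  CMP R5, R0  → unsigned 69 - 76: borrow occurs
  69 < 76, so CF = 1
CF = 1

1


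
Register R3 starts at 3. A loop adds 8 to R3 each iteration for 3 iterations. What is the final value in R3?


Starting value: R3 = 3
  Iter 1: R3 = 3 + 8 = 11
  Iter 2: R3 = 11 + 8 = 19
  Iter 3: R3 = 19 + 8 = 27
Final: R3 = 27

27


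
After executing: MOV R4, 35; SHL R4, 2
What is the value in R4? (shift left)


Register state trace:
  MOV R4, 35  → R4 = 35
  SHL R4, 2  → R4 = 35 << 2 = 35 * 2^2 = 140
Final: R4 = 140

140


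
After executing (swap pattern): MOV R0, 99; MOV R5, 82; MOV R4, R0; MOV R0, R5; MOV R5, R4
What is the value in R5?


Register state trace (swap pattern):
  MOV R0, 99  → R0 = 99
  MOV R5, 82  → R5 = 82
  MOV R4, R0  → R4 = 99  (save R0)
  MOV R0, R5  → R0 = 82  (R0 gets R5's value)
  MOV R5, R4  → R5 = 99  (R5 gets saved value)
Final: R5 = 99

99


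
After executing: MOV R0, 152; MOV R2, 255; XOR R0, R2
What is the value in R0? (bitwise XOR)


Register state trace:
  MOV R0, 152  → R0 = 152 (0b10011000)
  MOV R2, 255  → R2 = 255 (0b11111111)
  XOR R0, R2  → R0 = 152 XOR 255 = 103 (0b01100111)
Final: R0 = 103

103


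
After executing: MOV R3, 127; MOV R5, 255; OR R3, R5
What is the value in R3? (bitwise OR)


Register state trace:
  MOV R3, 127  → R3 = 127 (0b01111111)
  MOV R5, 255  → R5 = 255 (0b11111111)
  OR R3, R5   → R3 = 127 OR 255 = 255 (0b11111111)
Final: R3 = 255

255


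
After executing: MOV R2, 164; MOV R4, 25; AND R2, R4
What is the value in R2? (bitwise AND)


Register state trace:
  MOV R2, 164  → R2 = 164 (0b10100100)
  MOV R4, 25  → R4 = 25 (0b00011001)
  AND R2, R4  → R2 = 164 AND 25 = 0 (0b00000000)
Final: R2 = 0

0


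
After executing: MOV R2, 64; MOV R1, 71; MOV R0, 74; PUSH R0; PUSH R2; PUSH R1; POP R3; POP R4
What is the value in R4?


Stack trace (top is rightmost):
  MOV R2, 64  → R2 = 64
  MOV R1, 71  → R1 = 71
  MOV R0, 74  → R0 = 74
  PUSH R0  → stack: [74]
  PUSH R2  → stack: [74, 64]
  PUSH R1  → stack: [74, 64, 71]
  POP R3  → R3 = 71, stack: [74, 64]
  POP R4  → R4 = 64, stack: [74]
Final: R4 = 64

64


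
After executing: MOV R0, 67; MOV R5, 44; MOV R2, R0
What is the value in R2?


Register state trace:
  MOV R0, 67  → R0 = 67
  MOV R5, 44  → R5 = 44
  MOV R2, R0  → R2 = 67
Final: R2 = 67

67


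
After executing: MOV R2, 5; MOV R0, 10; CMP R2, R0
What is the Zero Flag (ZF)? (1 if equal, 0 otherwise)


Register state trace:
  MOV R2, 5  → R2 = 5
  MOV R0, 10  → R0 = 10
  CMP R2, R0  → computes 5 - 10 = -5
  Result is nonzero, so values are not equal
ZF = 0

0


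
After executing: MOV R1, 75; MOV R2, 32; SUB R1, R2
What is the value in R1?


Register state trace:
  MOV R1, 75  → R1 = 75
  MOV R2, 32  → R2 = 32
  SUB R1, R2  → R1 = 75 - 32 = 43
Final: R1 = 43

43


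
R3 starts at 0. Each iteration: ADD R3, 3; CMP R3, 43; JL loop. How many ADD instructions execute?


Loop trace (R3 starts at 0, target 43, step 3):
  ADD #1: R3 = 0 + 3 = 3  → 3 < 43, loop
  ADD #2: R3 = 3 + 3 = 6  → 6 < 43, loop
  ADD #3: R3 = 6 + 3 = 9  → 9 < 43, loop
  ADD #4: R3 = 9 + 3 = 12  → 12 < 43, loop
  ADD #5: R3 = 12 + 3 = 15  → 15 < 43, loop
  ADD #6: R3 = 15 + 3 = 18  → 18 < 43, loop
  ADD #7: R3 = 18 + 3 = 21  → 21 < 43, loop
  ADD #8: R3 = 21 + 3 = 24  → 24 < 43, loop
  ADD #9: R3 = 24 + 3 = 27  → 27 < 43, loop
  ADD #10: R3 = 27 + 3 = 30  → 30 < 43, loop
  ADD #11: R3 = 30 + 3 = 33  → 33 < 43, loop
  ADD #12: R3 = 33 + 3 = 36  → 36 < 43, loop
  ADD #13: R3 = 36 + 3 = 39  → 39 < 43, loop
  ADD #14: R3 = 39 + 3 = 42  → 42 < 43, loop
  ADD #15: R3 = 42 + 3 = 45  → 45 >= 43, exit
Total ADD instructions: 15

15


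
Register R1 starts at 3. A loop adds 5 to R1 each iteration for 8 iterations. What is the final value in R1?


Starting value: R1 = 3
  Iter 1: R1 = 3 + 5 = 8
  Iter 2: R1 = 8 + 5 = 13
  Iter 3: R1 = 13 + 5 = 18
  Iter 4: R1 = 18 + 5 = 23
  Iter 5: R1 = 23 + 5 = 28
  Iter 6: R1 = 28 + 5 = 33
  Iter 7: R1 = 33 + 5 = 38
  Iter 8: R1 = 38 + 5 = 43
Final: R1 = 43

43


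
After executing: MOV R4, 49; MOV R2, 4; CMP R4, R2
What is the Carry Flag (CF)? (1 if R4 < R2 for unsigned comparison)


Register state trace:
  MOV R4, 49  → R4 = 49
  MOV R2, 4  → R2 = 4
  CMP R4, R2  → unsigned 49 - 4: no borrow
  49 >= 4, so CF = 0
CF = 0

0


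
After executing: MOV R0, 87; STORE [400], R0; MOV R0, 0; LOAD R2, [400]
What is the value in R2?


Register and memory trace:
  MOV R0, 87  → R0 = 87
  STORE [400], R0  → mem[400] = 87
  MOV R0, 0  → R0 = 0
  LOAD R2, [400]  → R2 = mem[400] = 87
Final: R2 = 87

87


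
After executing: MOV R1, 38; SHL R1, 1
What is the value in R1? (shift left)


Register state trace:
  MOV R1, 38  → R1 = 38
  SHL R1, 1  → R1 = 38 << 1 = 38 * 2^1 = 76
Final: R1 = 76

76


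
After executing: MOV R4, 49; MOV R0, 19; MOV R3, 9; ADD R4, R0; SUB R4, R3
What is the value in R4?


Register state trace:
  MOV R4, 49  → R4 = 49
  MOV R0, 19  → R0 = 19
  MOV R3, 9  → R3 = 9
  ADD R4, R0  → R4 = 49 + 19 = 68
  SUB R4, R3  → R4 = 68 - 9 = 59
Final: R4 = 59

59


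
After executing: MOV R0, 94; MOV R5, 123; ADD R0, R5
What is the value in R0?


Register state trace:
  MOV R0, 94  → R0 = 94
  MOV R5, 123  → R5 = 123
  ADD R0, R5  → R0 = 94 + 123 = 217
Final: R0 = 217

217


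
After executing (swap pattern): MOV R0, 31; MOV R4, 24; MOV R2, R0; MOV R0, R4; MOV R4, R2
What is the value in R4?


Register state trace (swap pattern):
  MOV R0, 31  → R0 = 31
  MOV R4, 24  → R4 = 24
  MOV R2, R0  → R2 = 31  (save R0)
  MOV R0, R4  → R0 = 24  (R0 gets R4's value)
  MOV R4, R2  → R4 = 31  (R4 gets saved value)
Final: R4 = 31

31


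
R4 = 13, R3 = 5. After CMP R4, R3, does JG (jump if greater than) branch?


Trace:
  R4 = 13, R3 = 5
  CMP R4, R3  → compares 13 vs 5
  JG checks: is 13 greater than 5?
  13 > 5, so condition is true
Branch taken: Yes

Yes


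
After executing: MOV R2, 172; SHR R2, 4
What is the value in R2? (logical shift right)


Register state trace:
  MOV R2, 172  → R2 = 172
  SHR R2, 4  → R2 = 172 >> 4 = 172 // 2^4 = 10
Final: R2 = 10

10


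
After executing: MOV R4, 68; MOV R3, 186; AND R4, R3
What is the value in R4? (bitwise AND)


Register state trace:
  MOV R4, 68  → R4 = 68 (0b01000100)
  MOV R3, 186  → R3 = 186 (0b10111010)
  AND R4, R3  → R4 = 68 AND 186 = 0 (0b00000000)
Final: R4 = 0

0


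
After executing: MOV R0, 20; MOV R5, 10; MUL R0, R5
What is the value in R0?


Register state trace:
  MOV R0, 20  → R0 = 20
  MOV R5, 10  → R5 = 10
  MUL R0, R5  → R0 = 20 * 10 = 200
Final: R0 = 200

200


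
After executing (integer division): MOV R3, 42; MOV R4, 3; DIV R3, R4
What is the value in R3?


Register state trace:
  MOV R3, 42  → R3 = 42
  MOV R4, 3  → R4 = 3
  DIV R3, R4  → R3 = 42 // 3 = 14
Final: R3 = 14

14


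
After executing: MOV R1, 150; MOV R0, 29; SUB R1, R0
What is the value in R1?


Register state trace:
  MOV R1, 150  → R1 = 150
  MOV R0, 29  → R0 = 29
  SUB R1, R0  → R1 = 150 - 29 = 121
Final: R1 = 121

121


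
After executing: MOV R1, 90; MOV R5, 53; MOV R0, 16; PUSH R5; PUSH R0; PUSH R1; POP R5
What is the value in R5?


Stack trace (top is rightmost):
  MOV R1, 90  → R1 = 90
  MOV R5, 53  → R5 = 53
  MOV R0, 16  → R0 = 16
  PUSH R5  → stack: [53]
  PUSH R0  → stack: [53, 16]
  PUSH R1  → stack: [53, 16, 90]
  POP R5  → R5 = 90, stack: [53, 16]
Final: R5 = 90

90


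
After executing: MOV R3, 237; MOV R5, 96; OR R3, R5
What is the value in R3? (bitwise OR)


Register state trace:
  MOV R3, 237  → R3 = 237 (0b11101101)
  MOV R5, 96  → R5 = 96 (0b01100000)
  OR R3, R5   → R3 = 237 OR 96 = 237 (0b11101101)
Final: R3 = 237

237


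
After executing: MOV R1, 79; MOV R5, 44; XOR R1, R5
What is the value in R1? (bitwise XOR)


Register state trace:
  MOV R1, 79  → R1 = 79 (0b01001111)
  MOV R5, 44  → R5 = 44 (0b00101100)
  XOR R1, R5  → R1 = 79 XOR 44 = 99 (0b01100011)
Final: R1 = 99

99


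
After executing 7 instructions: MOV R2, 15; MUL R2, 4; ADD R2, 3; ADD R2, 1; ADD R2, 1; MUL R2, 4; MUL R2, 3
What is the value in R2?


Register state trace:
  MOV R2, 15  → R2 = 15
  MUL R2, 4  → R2 = 15 * 4 = 60
  ADD R2, 3  → R2 = 60 + 3 = 63
  ADD R2, 1  → R2 = 63 + 1 = 64
  ADD R2, 1  → R2 = 64 + 1 = 65
  MUL R2, 4  → R2 = 65 * 4 = 260
  MUL R2, 3  → R2 = 260 * 3 = 780
Final: R2 = 780

780


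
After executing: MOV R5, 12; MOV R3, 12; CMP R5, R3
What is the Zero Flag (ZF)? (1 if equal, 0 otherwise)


Register state trace:
  MOV R5, 12  → R5 = 12
  MOV R3, 12  → R3 = 12
  CMP R5, R3  → computes 12 - 12 = 0
  Result is zero, so values are equal
ZF = 1

1


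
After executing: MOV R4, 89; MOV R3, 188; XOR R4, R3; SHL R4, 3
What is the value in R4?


Register state trace:
  MOV R4, 89  → R4 = 89 (0b01011001)
  MOV R3, 188  → R3 = 188 (0b10111100)
  XOR R4, R3  → R4 = 89 XOR 188 = 229 (0b11100101)
  SHL R4, 3  → R4 = 229 << 3 = 1832
Final: R4 = 1832

1832


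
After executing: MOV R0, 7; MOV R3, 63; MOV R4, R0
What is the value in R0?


Register state trace:
  MOV R0, 7  → R0 = 7
  MOV R3, 63  → R3 = 63
  MOV R4, R0  → R4 = 7
Final: R0 = 7

7


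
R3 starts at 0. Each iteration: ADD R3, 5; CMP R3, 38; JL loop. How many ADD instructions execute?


Loop trace (R3 starts at 0, target 38, step 5):
  ADD #1: R3 = 0 + 5 = 5  → 5 < 38, loop
  ADD #2: R3 = 5 + 5 = 10  → 10 < 38, loop
  ADD #3: R3 = 10 + 5 = 15  → 15 < 38, loop
  ADD #4: R3 = 15 + 5 = 20  → 20 < 38, loop
  ADD #5: R3 = 20 + 5 = 25  → 25 < 38, loop
  ADD #6: R3 = 25 + 5 = 30  → 30 < 38, loop
  ADD #7: R3 = 30 + 5 = 35  → 35 < 38, loop
  ADD #8: R3 = 35 + 5 = 40  → 40 >= 38, exit
Total ADD instructions: 8

8


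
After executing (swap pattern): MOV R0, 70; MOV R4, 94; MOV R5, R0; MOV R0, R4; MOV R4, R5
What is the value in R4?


Register state trace (swap pattern):
  MOV R0, 70  → R0 = 70
  MOV R4, 94  → R4 = 94
  MOV R5, R0  → R5 = 70  (save R0)
  MOV R0, R4  → R0 = 94  (R0 gets R4's value)
  MOV R4, R5  → R4 = 70  (R4 gets saved value)
Final: R4 = 70

70


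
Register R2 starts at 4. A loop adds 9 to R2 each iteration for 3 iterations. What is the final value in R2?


Starting value: R2 = 4
  Iter 1: R2 = 4 + 9 = 13
  Iter 2: R2 = 13 + 9 = 22
  Iter 3: R2 = 22 + 9 = 31
Final: R2 = 31

31


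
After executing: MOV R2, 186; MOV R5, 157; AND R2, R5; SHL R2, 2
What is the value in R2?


Register state trace:
  MOV R2, 186  → R2 = 186 (0b10111010)
  MOV R5, 157  → R5 = 157 (0b10011101)
  AND R2, R5  → R2 = 186 AND 157 = 152 (0b10011000)
  SHL R2, 2  → R2 = 152 << 2 = 608
Final: R2 = 608

608


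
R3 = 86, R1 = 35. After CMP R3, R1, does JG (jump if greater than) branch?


Trace:
  R3 = 86, R1 = 35
  CMP R3, R1  → compares 86 vs 35
  JG checks: is 86 greater than 35?
  86 > 35, so condition is true
Branch taken: Yes

Yes


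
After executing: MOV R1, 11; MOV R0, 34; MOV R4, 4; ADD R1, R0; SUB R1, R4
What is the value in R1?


Register state trace:
  MOV R1, 11  → R1 = 11
  MOV R0, 34  → R0 = 34
  MOV R4, 4  → R4 = 4
  ADD R1, R0  → R1 = 11 + 34 = 45
  SUB R1, R4  → R1 = 45 - 4 = 41
Final: R1 = 41

41


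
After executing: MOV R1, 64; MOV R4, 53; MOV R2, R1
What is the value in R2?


Register state trace:
  MOV R1, 64  → R1 = 64
  MOV R4, 53  → R4 = 53
  MOV R2, R1  → R2 = 64
Final: R2 = 64

64


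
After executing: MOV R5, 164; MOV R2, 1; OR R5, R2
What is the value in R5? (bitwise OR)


Register state trace:
  MOV R5, 164  → R5 = 164 (0b10100100)
  MOV R2, 1  → R2 = 1 (0b00000001)
  OR R5, R2   → R5 = 164 OR 1 = 165 (0b10100101)
Final: R5 = 165

165


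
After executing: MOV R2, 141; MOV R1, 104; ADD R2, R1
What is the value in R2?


Register state trace:
  MOV R2, 141  → R2 = 141
  MOV R1, 104  → R1 = 104
  ADD R2, R1  → R2 = 141 + 104 = 245
Final: R2 = 245

245


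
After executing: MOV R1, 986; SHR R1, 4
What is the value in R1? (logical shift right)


Register state trace:
  MOV R1, 986  → R1 = 986
  SHR R1, 4  → R1 = 986 >> 4 = 986 // 2^4 = 61
Final: R1 = 61

61


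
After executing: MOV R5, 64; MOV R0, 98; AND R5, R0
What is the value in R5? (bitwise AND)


Register state trace:
  MOV R5, 64  → R5 = 64 (0b01000000)
  MOV R0, 98  → R0 = 98 (0b01100010)
  AND R5, R0  → R5 = 64 AND 98 = 64 (0b01000000)
Final: R5 = 64

64


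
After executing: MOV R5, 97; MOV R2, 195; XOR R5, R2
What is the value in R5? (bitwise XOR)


Register state trace:
  MOV R5, 97  → R5 = 97 (0b01100001)
  MOV R2, 195  → R2 = 195 (0b11000011)
  XOR R5, R2  → R5 = 97 XOR 195 = 162 (0b10100010)
Final: R5 = 162

162


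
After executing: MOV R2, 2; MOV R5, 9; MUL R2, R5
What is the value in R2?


Register state trace:
  MOV R2, 2  → R2 = 2
  MOV R5, 9  → R5 = 9
  MUL R2, R5  → R2 = 2 * 9 = 18
Final: R2 = 18

18


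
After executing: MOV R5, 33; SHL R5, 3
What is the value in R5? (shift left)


Register state trace:
  MOV R5, 33  → R5 = 33
  SHL R5, 3  → R5 = 33 << 3 = 33 * 2^3 = 264
Final: R5 = 264

264


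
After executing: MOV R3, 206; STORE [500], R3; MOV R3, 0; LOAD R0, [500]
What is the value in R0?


Register and memory trace:
  MOV R3, 206  → R3 = 206
  STORE [500], R3  → mem[500] = 206
  MOV R3, 0  → R3 = 0
  LOAD R0, [500]  → R0 = mem[500] = 206
Final: R0 = 206

206


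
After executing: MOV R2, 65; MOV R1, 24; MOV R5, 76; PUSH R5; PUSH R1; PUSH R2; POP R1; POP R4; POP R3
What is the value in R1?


Stack trace (top is rightmost):
  MOV R2, 65  → R2 = 65
  MOV R1, 24  → R1 = 24
  MOV R5, 76  → R5 = 76
  PUSH R5  → stack: [76]
  PUSH R1  → stack: [76, 24]
  PUSH R2  → stack: [76, 24, 65]
  POP R1  → R1 = 65, stack: [76, 24]
  POP R4  → R4 = 24, stack: [76]
  POP R3  → R3 = 76, stack: []
Final: R1 = 65

65


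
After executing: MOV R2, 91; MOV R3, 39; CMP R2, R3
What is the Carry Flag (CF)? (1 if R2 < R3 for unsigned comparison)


Register state trace:
  MOV R2, 91  → R2 = 91
  MOV R3, 39  → R3 = 39
  CMP R2, R3  → unsigned 91 - 39: no borrow
  91 >= 39, so CF = 0
CF = 0

0


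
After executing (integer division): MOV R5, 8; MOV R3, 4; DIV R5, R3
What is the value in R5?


Register state trace:
  MOV R5, 8  → R5 = 8
  MOV R3, 4  → R3 = 4
  DIV R5, R3  → R5 = 8 // 4 = 2
Final: R5 = 2

2


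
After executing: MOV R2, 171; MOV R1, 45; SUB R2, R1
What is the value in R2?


Register state trace:
  MOV R2, 171  → R2 = 171
  MOV R1, 45  → R1 = 45
  SUB R2, R1  → R2 = 171 - 45 = 126
Final: R2 = 126

126


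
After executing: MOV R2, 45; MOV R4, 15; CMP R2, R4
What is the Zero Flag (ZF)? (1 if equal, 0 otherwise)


Register state trace:
  MOV R2, 45  → R2 = 45
  MOV R4, 15  → R4 = 15
  CMP R2, R4  → computes 45 - 15 = 30
  Result is nonzero, so values are not equal
ZF = 0

0


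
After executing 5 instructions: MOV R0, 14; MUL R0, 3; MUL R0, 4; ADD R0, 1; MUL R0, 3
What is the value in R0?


Register state trace:
  MOV R0, 14  → R0 = 14
  MUL R0, 3  → R0 = 14 * 3 = 42
  MUL R0, 4  → R0 = 42 * 4 = 168
  ADD R0, 1  → R0 = 168 + 1 = 169
  MUL R0, 3  → R0 = 169 * 3 = 507
Final: R0 = 507

507


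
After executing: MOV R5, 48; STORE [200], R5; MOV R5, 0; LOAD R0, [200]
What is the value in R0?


Register and memory trace:
  MOV R5, 48  → R5 = 48
  STORE [200], R5  → mem[200] = 48
  MOV R5, 0  → R5 = 0
  LOAD R0, [200]  → R0 = mem[200] = 48
Final: R0 = 48

48


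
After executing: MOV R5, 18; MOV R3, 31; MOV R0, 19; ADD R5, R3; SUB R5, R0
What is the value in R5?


Register state trace:
  MOV R5, 18  → R5 = 18
  MOV R3, 31  → R3 = 31
  MOV R0, 19  → R0 = 19
  ADD R5, R3  → R5 = 18 + 31 = 49
  SUB R5, R0  → R5 = 49 - 19 = 30
Final: R5 = 30

30


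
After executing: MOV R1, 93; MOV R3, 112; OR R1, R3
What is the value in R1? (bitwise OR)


Register state trace:
  MOV R1, 93  → R1 = 93 (0b01011101)
  MOV R3, 112  → R3 = 112 (0b01110000)
  OR R1, R3   → R1 = 93 OR 112 = 125 (0b01111101)
Final: R1 = 125

125


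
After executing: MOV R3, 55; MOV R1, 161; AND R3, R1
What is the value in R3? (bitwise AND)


Register state trace:
  MOV R3, 55  → R3 = 55 (0b00110111)
  MOV R1, 161  → R1 = 161 (0b10100001)
  AND R3, R1  → R3 = 55 AND 161 = 33 (0b00100001)
Final: R3 = 33

33


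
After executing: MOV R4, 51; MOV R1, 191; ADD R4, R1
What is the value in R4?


Register state trace:
  MOV R4, 51  → R4 = 51
  MOV R1, 191  → R1 = 191
  ADD R4, R1  → R4 = 51 + 191 = 242
Final: R4 = 242

242


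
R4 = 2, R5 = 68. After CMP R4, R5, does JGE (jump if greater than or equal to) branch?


Trace:
  R4 = 2, R5 = 68
  CMP R4, R5  → compares 2 vs 68
  JGE checks: is 2 greater than or equal to 68?
  2 < 68, so condition is false
Branch taken: No

No


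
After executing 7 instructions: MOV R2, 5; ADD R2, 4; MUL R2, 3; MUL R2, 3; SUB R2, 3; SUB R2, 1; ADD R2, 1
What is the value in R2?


Register state trace:
  MOV R2, 5  → R2 = 5
  ADD R2, 4  → R2 = 5 + 4 = 9
  MUL R2, 3  → R2 = 9 * 3 = 27
  MUL R2, 3  → R2 = 27 * 3 = 81
  SUB R2, 3  → R2 = 81 - 3 = 78
  SUB R2, 1  → R2 = 78 - 1 = 77
  ADD R2, 1  → R2 = 77 + 1 = 78
Final: R2 = 78

78


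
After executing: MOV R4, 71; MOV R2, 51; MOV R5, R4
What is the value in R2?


Register state trace:
  MOV R4, 71  → R4 = 71
  MOV R2, 51  → R2 = 51
  MOV R5, R4  → R5 = 71
Final: R2 = 51

51


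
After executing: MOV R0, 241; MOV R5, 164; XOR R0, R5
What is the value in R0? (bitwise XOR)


Register state trace:
  MOV R0, 241  → R0 = 241 (0b11110001)
  MOV R5, 164  → R5 = 164 (0b10100100)
  XOR R0, R5  → R0 = 241 XOR 164 = 85 (0b01010101)
Final: R0 = 85

85


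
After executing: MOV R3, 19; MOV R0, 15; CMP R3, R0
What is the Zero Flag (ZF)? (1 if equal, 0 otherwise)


Register state trace:
  MOV R3, 19  → R3 = 19
  MOV R0, 15  → R0 = 15
  CMP R3, R0  → computes 19 - 15 = 4
  Result is nonzero, so values are not equal
ZF = 0

0


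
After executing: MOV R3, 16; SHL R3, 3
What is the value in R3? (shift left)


Register state trace:
  MOV R3, 16  → R3 = 16
  SHL R3, 3  → R3 = 16 << 3 = 16 * 2^3 = 128
Final: R3 = 128

128


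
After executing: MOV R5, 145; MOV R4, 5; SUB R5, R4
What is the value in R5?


Register state trace:
  MOV R5, 145  → R5 = 145
  MOV R4, 5  → R4 = 5
  SUB R5, R4  → R5 = 145 - 5 = 140
Final: R5 = 140

140


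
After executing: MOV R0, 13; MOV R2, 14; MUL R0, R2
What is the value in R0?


Register state trace:
  MOV R0, 13  → R0 = 13
  MOV R2, 14  → R2 = 14
  MUL R0, R2  → R0 = 13 * 14 = 182
Final: R0 = 182

182


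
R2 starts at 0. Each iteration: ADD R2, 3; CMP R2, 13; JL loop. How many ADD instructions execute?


Loop trace (R2 starts at 0, target 13, step 3):
  ADD #1: R2 = 0 + 3 = 3  → 3 < 13, loop
  ADD #2: R2 = 3 + 3 = 6  → 6 < 13, loop
  ADD #3: R2 = 6 + 3 = 9  → 9 < 13, loop
  ADD #4: R2 = 9 + 3 = 12  → 12 < 13, loop
  ADD #5: R2 = 12 + 3 = 15  → 15 >= 13, exit
Total ADD instructions: 5

5


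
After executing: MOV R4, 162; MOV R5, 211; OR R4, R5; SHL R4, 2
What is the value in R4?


Register state trace:
  MOV R4, 162  → R4 = 162 (0b10100010)
  MOV R5, 211  → R5 = 211 (0b11010011)
  OR R4, R5  → R4 = 162 OR 211 = 243 (0b11110011)
  SHL R4, 2  → R4 = 243 << 2 = 972
Final: R4 = 972

972


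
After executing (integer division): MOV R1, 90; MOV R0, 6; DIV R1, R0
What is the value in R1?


Register state trace:
  MOV R1, 90  → R1 = 90
  MOV R0, 6  → R0 = 6
  DIV R1, R0  → R1 = 90 // 6 = 15
Final: R1 = 15

15


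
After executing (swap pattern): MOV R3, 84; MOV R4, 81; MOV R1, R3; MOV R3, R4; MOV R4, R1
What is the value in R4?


Register state trace (swap pattern):
  MOV R3, 84  → R3 = 84
  MOV R4, 81  → R4 = 81
  MOV R1, R3  → R1 = 84  (save R3)
  MOV R3, R4  → R3 = 81  (R3 gets R4's value)
  MOV R4, R1  → R4 = 84  (R4 gets saved value)
Final: R4 = 84

84


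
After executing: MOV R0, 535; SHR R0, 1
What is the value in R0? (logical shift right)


Register state trace:
  MOV R0, 535  → R0 = 535
  SHR R0, 1  → R0 = 535 >> 1 = 535 // 2^1 = 267
Final: R0 = 267

267


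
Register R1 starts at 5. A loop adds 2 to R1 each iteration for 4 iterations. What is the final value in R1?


Starting value: R1 = 5
  Iter 1: R1 = 5 + 2 = 7
  Iter 2: R1 = 7 + 2 = 9
  Iter 3: R1 = 9 + 2 = 11
  Iter 4: R1 = 11 + 2 = 13
Final: R1 = 13

13


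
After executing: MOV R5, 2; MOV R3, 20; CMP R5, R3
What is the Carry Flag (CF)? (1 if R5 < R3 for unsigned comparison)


Register state trace:
  MOV R5, 2  → R5 = 2
  MOV R3, 20  → R3 = 20
  CMP R5, R3  → unsigned 2 - 20: borrow occurs
  2 < 20, so CF = 1
CF = 1

1


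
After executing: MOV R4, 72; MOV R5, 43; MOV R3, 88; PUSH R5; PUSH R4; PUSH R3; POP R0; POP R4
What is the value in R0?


Stack trace (top is rightmost):
  MOV R4, 72  → R4 = 72
  MOV R5, 43  → R5 = 43
  MOV R3, 88  → R3 = 88
  PUSH R5  → stack: [43]
  PUSH R4  → stack: [43, 72]
  PUSH R3  → stack: [43, 72, 88]
  POP R0  → R0 = 88, stack: [43, 72]
  POP R4  → R4 = 72, stack: [43]
Final: R0 = 88

88


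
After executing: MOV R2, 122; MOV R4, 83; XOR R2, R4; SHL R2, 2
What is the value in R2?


Register state trace:
  MOV R2, 122  → R2 = 122 (0b01111010)
  MOV R4, 83  → R4 = 83 (0b01010011)
  XOR R2, R4  → R2 = 122 XOR 83 = 41 (0b00101001)
  SHL R2, 2  → R2 = 41 << 2 = 164
Final: R2 = 164

164


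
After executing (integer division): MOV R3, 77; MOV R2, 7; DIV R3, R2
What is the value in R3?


Register state trace:
  MOV R3, 77  → R3 = 77
  MOV R2, 7  → R2 = 7
  DIV R3, R2  → R3 = 77 // 7 = 11
Final: R3 = 11

11


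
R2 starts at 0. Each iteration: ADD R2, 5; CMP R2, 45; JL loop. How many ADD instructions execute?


Loop trace (R2 starts at 0, target 45, step 5):
  ADD #1: R2 = 0 + 5 = 5  → 5 < 45, loop
  ADD #2: R2 = 5 + 5 = 10  → 10 < 45, loop
  ADD #3: R2 = 10 + 5 = 15  → 15 < 45, loop
  ADD #4: R2 = 15 + 5 = 20  → 20 < 45, loop
  ADD #5: R2 = 20 + 5 = 25  → 25 < 45, loop
  ADD #6: R2 = 25 + 5 = 30  → 30 < 45, loop
  ADD #7: R2 = 30 + 5 = 35  → 35 < 45, loop
  ADD #8: R2 = 35 + 5 = 40  → 40 < 45, loop
  ADD #9: R2 = 40 + 5 = 45  → 45 >= 45, exit
Total ADD instructions: 9

9


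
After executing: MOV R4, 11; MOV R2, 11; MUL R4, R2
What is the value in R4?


Register state trace:
  MOV R4, 11  → R4 = 11
  MOV R2, 11  → R2 = 11
  MUL R4, R2  → R4 = 11 * 11 = 121
Final: R4 = 121

121


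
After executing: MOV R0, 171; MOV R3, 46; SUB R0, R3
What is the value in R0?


Register state trace:
  MOV R0, 171  → R0 = 171
  MOV R3, 46  → R3 = 46
  SUB R0, R3  → R0 = 171 - 46 = 125
Final: R0 = 125

125


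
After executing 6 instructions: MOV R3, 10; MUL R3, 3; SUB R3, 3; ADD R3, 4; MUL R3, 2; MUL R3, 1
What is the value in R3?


Register state trace:
  MOV R3, 10  → R3 = 10
  MUL R3, 3  → R3 = 10 * 3 = 30
  SUB R3, 3  → R3 = 30 - 3 = 27
  ADD R3, 4  → R3 = 27 + 4 = 31
  MUL R3, 2  → R3 = 31 * 2 = 62
  MUL R3, 1  → R3 = 62 * 1 = 62
Final: R3 = 62

62


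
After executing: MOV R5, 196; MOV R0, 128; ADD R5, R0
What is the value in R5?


Register state trace:
  MOV R5, 196  → R5 = 196
  MOV R0, 128  → R0 = 128
  ADD R5, R0  → R5 = 196 + 128 = 324
Final: R5 = 324

324


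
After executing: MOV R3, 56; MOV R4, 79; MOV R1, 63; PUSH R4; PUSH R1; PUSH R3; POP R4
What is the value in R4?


Stack trace (top is rightmost):
  MOV R3, 56  → R3 = 56
  MOV R4, 79  → R4 = 79
  MOV R1, 63  → R1 = 63
  PUSH R4  → stack: [79]
  PUSH R1  → stack: [79, 63]
  PUSH R3  → stack: [79, 63, 56]
  POP R4  → R4 = 56, stack: [79, 63]
Final: R4 = 56

56
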